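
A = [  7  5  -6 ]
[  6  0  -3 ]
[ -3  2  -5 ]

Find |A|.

Expand along column 2:
  − 5 · |6 -3; -3 -5| = −5·(-30 − 9) = 195
  − 2 · |7 -6; 6 -3| = −2·(-21 − (-36)) = -30
Sum: (195) + (-30) = 165

|A| = 165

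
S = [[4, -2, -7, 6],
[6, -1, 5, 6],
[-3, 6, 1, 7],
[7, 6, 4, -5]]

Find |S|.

Expand along row 1:
  + (4) · M_11   where M_11 = det([-1 5 6; 6 1 7; 6 4 -5]) = 501
  − (-2) · M_12   where M_12 = det([6 5 6; -3 1 7; 7 4 -5]) = -142
  + (-7) · M_13   where M_13 = det([6 -1 6; -3 6 7; 7 6 -5]) = -826
  − (6) · M_14   where M_14 = det([6 -1 5; -3 6 1; 7 6 4]) = -211
det = (+1)·(4)·(501) + (-1)·(-2)·(-142) + (+1)·(-7)·(-826) + (-1)·(6)·(-211) = 8768

det(S) = 8768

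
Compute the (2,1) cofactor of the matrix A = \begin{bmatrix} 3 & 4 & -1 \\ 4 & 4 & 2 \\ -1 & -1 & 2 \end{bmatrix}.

-7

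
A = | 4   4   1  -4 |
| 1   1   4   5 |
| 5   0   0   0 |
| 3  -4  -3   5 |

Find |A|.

315

Expand along row 3 (it has 3 zeros):
  + (5) · M_31   where M_31 = det([4 1 -4; 1 4 5; -4 -3 5]) = 63
det = (+1)·(5)·(63) = 315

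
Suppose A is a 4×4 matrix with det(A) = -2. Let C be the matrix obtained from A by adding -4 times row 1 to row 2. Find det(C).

-2

Adding a multiple of one row to another leaves the determinant unchanged.
det(C) = (1)·(-2) = -2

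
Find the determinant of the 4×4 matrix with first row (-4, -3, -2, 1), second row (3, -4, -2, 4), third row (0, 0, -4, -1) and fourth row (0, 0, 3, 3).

-225

The matrix is block upper-triangular with a 2×2 block and a 2×2 block on the diagonal, so its determinant equals the product of the determinants of the diagonal blocks.
det of the 2×2 block = 25
det of the 2×2 block = -9
det = (25)·(-9) = -225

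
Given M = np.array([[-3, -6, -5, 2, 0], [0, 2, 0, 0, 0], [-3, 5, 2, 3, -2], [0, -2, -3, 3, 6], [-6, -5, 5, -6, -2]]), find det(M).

Expand along row 2 (it has 4 zeros):
  + (2) · M_22   where M_22 = det([-3 -5 2 0; -3 2 3 -2; 0 -3 3 6; -6 5 -6 -2]) = -1476
det = (+1)·(2)·(-1476) = -2952

det(M) = -2952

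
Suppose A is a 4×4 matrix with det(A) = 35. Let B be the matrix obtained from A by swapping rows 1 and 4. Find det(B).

The determinant is -35.

Swapping two rows multiplies the determinant by −1.
det(B) = (-1)·(35) = -35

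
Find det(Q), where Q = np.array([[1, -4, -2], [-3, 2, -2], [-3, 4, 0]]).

det(Q) = -4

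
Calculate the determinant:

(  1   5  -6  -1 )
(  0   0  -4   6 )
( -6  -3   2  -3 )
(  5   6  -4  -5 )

The determinant is -348.

Expand along row 2 (it has 2 zeros):
  − (-4) · M_23   where M_23 = det([1 5 -1; -6 -3 -3; 5 6 -5]) = -171
  + (6) · M_24   where M_24 = det([1 5 -6; -6 -3 2; 5 6 -4]) = 56
det = (-1)·(-4)·(-171) + (+1)·(6)·(56) = -348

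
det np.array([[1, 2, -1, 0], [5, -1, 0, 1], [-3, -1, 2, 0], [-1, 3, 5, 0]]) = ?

Expand along column 4 (it has 3 zeros):
  + (1) · M_24   where M_24 = det([1 2 -1; -3 -1 2; -1 3 5]) = 25
det = (+1)·(1)·(25) = 25

25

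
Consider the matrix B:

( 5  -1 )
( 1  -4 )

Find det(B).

-19

det(B) = 5·(-4) − (-1)·1 = -20 − (-1) = -19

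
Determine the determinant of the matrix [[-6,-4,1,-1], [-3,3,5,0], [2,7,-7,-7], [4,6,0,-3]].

Expand along row 2 (it has 1 zero):
  − (-3) · M_21   where M_21 = det([-4 1 -1; 7 -7 -7; 6 0 -3]) = -147
  + (3) · M_22   where M_22 = det([-6 1 -1; 2 -7 -7; 4 0 -3]) = -176
  − (5) · M_23   where M_23 = det([-6 -4 -1; 2 7 -7; 4 6 -3]) = -22
det = (-1)·(-3)·(-147) + (+1)·(3)·(-176) + (-1)·(5)·(-22) = -859

The determinant is -859.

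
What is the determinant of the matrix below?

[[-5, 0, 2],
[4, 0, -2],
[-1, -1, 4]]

2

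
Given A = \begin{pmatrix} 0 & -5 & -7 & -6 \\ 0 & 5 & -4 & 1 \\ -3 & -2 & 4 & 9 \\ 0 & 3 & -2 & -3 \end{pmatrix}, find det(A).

Expand along column 1 (it has 3 zeros):
  + (-3) · M_31   where M_31 = det([-5 -7 -6; 5 -4 1; 3 -2 -3]) = -208
det = (+1)·(-3)·(-208) = 624

det(A) = 624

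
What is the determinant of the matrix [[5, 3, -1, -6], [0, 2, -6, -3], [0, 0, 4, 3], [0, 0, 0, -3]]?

-120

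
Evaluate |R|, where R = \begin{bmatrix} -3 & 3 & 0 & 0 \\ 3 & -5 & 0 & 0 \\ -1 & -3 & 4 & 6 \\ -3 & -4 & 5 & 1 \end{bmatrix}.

R is block lower-triangular with a 2×2 block and a 2×2 block on the diagonal, so its determinant equals the product of the determinants of the diagonal blocks.
det of the 2×2 block = 6
det of the 2×2 block = -26
det = (6)·(-26) = -156

-156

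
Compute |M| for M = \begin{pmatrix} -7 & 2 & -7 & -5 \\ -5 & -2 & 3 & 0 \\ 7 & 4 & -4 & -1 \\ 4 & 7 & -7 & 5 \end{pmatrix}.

|M| = 717

Expand along row 2 (it has 1 zero):
  − (-5) · M_21   where M_21 = det([2 -7 -5; 4 -4 -1; 7 -7 5]) = 135
  + (-2) · M_22   where M_22 = det([-7 -7 -5; 7 -4 -1; 4 -7 5]) = 627
  − (3) · M_23   where M_23 = det([-7 2 -5; 7 4 -1; 4 7 5]) = -432
det = (-1)·(-5)·(135) + (+1)·(-2)·(627) + (-1)·(3)·(-432) = 717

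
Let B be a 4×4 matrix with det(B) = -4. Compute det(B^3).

det(B^3) = (det B)^3 = (-4)^3 = -64

The determinant is -64.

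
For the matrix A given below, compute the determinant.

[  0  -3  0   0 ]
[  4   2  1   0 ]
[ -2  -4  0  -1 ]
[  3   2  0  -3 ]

The determinant is -27.

Expand along row 1 (it has 3 zeros):
  − (-3) · M_12   where M_12 = det([4 1 0; -2 0 -1; 3 0 -3]) = -9
det = (-1)·(-3)·(-9) = -27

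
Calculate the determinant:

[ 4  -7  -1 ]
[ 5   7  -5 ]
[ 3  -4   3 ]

255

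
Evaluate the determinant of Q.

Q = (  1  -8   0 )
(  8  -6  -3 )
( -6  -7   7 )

241

Expand along column 3:
  − (-3) · |1 -8; -6 -7| = −(-3)·(-7 − 48) = -165
  + 7 · |1 -8; 8 -6| = 7·(-6 − (-64)) = 406
Sum: (-165) + (406) = 241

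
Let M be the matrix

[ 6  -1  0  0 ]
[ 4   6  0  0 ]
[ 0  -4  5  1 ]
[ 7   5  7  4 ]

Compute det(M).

|M| = 520

M is block lower-triangular with a 2×2 block and a 2×2 block on the diagonal, so its determinant equals the product of the determinants of the diagonal blocks.
det of the 2×2 block = 40
det of the 2×2 block = 13
det = (40)·(13) = 520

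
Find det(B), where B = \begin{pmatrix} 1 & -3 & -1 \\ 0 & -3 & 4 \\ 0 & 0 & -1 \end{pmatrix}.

3

B is upper triangular, so det(B) is the product of the diagonal entries:
det = (1) · (-3) · (-1) = 3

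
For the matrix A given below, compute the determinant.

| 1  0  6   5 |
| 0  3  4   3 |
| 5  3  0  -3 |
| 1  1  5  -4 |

Expand along row 1 (it has 1 zero):
  + (1) · M_11   where M_11 = det([3 4 3; 3 0 -3; 1 5 -4]) = 126
  + (6) · M_13   where M_13 = det([0 3 3; 5 3 -3; 1 1 -4]) = 57
  − (5) · M_14   where M_14 = det([0 3 4; 5 3 0; 1 1 5]) = -67
det = (+1)·(1)·(126) + (+1)·(6)·(57) + (-1)·(5)·(-67) = 803

|A| = 803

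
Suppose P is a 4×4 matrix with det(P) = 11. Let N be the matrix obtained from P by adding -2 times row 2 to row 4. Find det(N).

11

Adding a multiple of one row to another leaves the determinant unchanged.
det(N) = (1)·(11) = 11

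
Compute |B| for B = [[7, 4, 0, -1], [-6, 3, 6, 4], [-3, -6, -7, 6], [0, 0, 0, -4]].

Expand along row 4 (it has 3 zeros):
  + (-4) · M_44   where M_44 = det([7 4 0; -6 3 6; -3 -6 -7]) = -135
det = (+1)·(-4)·(-135) = 540

|B| = 540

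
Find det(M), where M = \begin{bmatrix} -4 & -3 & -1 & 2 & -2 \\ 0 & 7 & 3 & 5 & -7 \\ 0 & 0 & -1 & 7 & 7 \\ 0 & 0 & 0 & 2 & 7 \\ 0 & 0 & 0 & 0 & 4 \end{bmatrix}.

The determinant is 224.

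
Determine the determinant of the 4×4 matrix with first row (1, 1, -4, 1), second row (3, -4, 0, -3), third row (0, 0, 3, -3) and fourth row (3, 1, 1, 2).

The determinant is -216.

Expand along row 3 (it has 2 zeros):
  + (3) · M_33   where M_33 = det([1 1 1; 3 -4 -3; 3 1 2]) = -5
  − (-3) · M_34   where M_34 = det([1 1 -4; 3 -4 0; 3 1 1]) = -67
det = (+1)·(3)·(-5) + (-1)·(-3)·(-67) = -216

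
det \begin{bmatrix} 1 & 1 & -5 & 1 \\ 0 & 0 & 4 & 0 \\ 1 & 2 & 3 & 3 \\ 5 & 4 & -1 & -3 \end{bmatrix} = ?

Expand along row 2 (it has 3 zeros):
  − (4) · M_23   where M_23 = det([1 1 1; 1 2 3; 5 4 -3]) = -6
det = (-1)·(4)·(-6) = 24

The determinant is 24.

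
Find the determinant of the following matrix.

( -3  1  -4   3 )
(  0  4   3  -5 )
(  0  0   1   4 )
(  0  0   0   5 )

-60

The matrix is upper triangular, so the determinant is the product of the diagonal entries:
det = (-3) · (4) · (1) · (5) = -60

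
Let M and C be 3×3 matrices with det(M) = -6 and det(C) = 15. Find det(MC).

det(MC) = det(M)·det(C) = (-6)·(15) = -90

-90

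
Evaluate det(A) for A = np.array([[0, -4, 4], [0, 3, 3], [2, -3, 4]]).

-48

Expand along column 1:
  + 2 · |-4 4; 3 3| = 2·(-12 − 12) = -48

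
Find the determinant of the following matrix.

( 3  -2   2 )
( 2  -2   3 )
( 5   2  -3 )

Expand along row 1:
  + 3 · |-2 3; 2 -3| = 3·(6 − 6) = 0
  − (-2) · |2 3; 5 -3| = −(-2)·(-6 − 15) = -42
  + 2 · |2 -2; 5 2| = 2·(4 − (-10)) = 28
Sum: (0) + (-42) + (28) = -14

-14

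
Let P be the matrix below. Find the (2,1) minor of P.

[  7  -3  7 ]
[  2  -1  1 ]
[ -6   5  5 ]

Delete row 2 and column 1; the remaining 2×2 submatrix is [-3 7; 5 5].
Its determinant is (-3)·5 − 7·5 = -50.

-50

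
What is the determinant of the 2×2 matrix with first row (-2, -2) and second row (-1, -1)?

det = (-2)·(-1) − (-2)·(-1) = 2 − 2 = 0

0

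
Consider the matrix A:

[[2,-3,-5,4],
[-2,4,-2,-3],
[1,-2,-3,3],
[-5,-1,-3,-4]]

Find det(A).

|A| = 109

Expand along row 1:
  + (2) · M_11   where M_11 = det([4 -2 -3; -2 -3 3; -1 -3 -4]) = 97
  − (-3) · M_12   where M_12 = det([-2 -2 -3; 1 -3 3; -5 -3 -4]) = 34
  + (-5) · M_13   where M_13 = det([-2 4 -3; 1 -2 3; -5 -1 -4]) = -33
  − (4) · M_14   where M_14 = det([-2 4 -2; 1 -2 -3; -5 -1 -3]) = 88
det = (+1)·(2)·(97) + (-1)·(-3)·(34) + (+1)·(-5)·(-33) + (-1)·(4)·(88) = 109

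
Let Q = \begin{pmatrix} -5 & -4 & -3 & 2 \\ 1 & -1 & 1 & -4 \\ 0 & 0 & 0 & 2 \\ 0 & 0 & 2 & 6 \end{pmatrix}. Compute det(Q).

The determinant is -36.

Q is block upper-triangular with a 2×2 block and a 2×2 block on the diagonal, so its determinant equals the product of the determinants of the diagonal blocks.
det of the 2×2 block = 9
det of the 2×2 block = -4
det = (9)·(-4) = -36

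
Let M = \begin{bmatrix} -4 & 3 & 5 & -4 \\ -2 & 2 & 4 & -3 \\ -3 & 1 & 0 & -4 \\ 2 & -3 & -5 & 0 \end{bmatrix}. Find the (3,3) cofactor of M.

Delete row 3 and column 3; the remaining 3×3 submatrix is [-4 3 -4; -2 2 -3; 2 -3 0].
Its determinant is 10.
The cofactor carries sign (−1)^(3+3) = +1, so C_{3,3} = +(10) = 10.

10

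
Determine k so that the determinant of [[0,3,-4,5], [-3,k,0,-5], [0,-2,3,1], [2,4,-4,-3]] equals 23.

Expanding along the row containing k, det(B) is linear in k: det(B) = (-38)·k + (-91).
Set (-38)·k + (-91) = 23  ⇒  (-38)·k = 114  ⇒  k = -3.

k = -3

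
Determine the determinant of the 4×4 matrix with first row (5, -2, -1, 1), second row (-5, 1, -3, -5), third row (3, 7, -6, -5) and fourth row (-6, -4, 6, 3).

Expand along row 1:
  + (5) · M_11   where M_11 = det([1 -3 -5; 7 -6 -5; -4 6 3]) = -75
  − (-2) · M_12   where M_12 = det([-5 -3 -5; 3 -6 -5; -6 6 3]) = -33
  + (-1) · M_13   where M_13 = det([-5 1 -5; 3 7 -5; -6 -4 3]) = -134
  − (1) · M_14   where M_14 = det([-5 1 -3; 3 7 -6; -6 -4 6]) = -162
det = (+1)·(5)·(-75) + (-1)·(-2)·(-33) + (+1)·(-1)·(-134) + (-1)·(1)·(-162) = -145

-145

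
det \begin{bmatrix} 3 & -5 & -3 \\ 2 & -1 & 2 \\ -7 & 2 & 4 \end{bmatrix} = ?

95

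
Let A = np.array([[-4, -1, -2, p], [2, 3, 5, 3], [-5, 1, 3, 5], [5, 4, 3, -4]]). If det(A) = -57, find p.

Expanding along the column containing p, det(A) is linear in p: det(A) = (53)·p + (49).
Set (53)·p + (49) = -57  ⇒  (53)·p = -106  ⇒  p = -2.

p = -2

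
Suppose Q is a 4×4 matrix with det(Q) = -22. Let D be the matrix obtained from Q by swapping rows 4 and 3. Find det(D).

Swapping two rows multiplies the determinant by −1.
det(D) = (-1)·(-22) = 22

22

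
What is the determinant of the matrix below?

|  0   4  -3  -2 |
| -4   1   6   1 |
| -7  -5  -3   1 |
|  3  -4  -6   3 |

The determinant is -891.

Expand along row 1 (it has 1 zero):
  − (4) · M_12   where M_12 = det([-4 6 1; -7 -3 1; 3 -6 3]) = 207
  + (-3) · M_13   where M_13 = det([-4 1 1; -7 -5 1; 3 -4 3]) = 111
  − (-2) · M_14   where M_14 = det([-4 1 6; -7 -5 -3; 3 -4 -6]) = 135
det = (-1)·(4)·(207) + (+1)·(-3)·(111) + (-1)·(-2)·(135) = -891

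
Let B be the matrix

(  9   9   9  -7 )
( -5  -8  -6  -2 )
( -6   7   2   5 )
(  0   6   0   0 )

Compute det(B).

2526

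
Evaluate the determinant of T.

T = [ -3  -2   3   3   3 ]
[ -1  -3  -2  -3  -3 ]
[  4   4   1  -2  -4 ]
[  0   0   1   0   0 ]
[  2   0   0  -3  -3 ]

Expand along row 4 (it has 4 zeros):
  − (1) · M_43   where M_43 = det([-3 -2 3 3; -1 -3 -3 -3; 4 4 -2 -4; 2 0 -3 -3]) = 18
det = (-1)·(1)·(18) = -18

The determinant is -18.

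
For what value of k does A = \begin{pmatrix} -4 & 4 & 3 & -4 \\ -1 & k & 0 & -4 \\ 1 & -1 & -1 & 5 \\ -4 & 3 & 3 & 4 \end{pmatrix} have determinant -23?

0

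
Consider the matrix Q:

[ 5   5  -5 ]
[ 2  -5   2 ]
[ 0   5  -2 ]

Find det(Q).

det(Q) = -30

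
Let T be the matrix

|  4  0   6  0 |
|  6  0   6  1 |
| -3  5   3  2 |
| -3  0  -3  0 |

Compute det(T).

Expand along column 2 (it has 3 zeros):
  − (5) · M_32   where M_32 = det([4 6 0; 6 6 1; -3 -3 0]) = -6
det = (-1)·(5)·(-6) = 30

The determinant is 30.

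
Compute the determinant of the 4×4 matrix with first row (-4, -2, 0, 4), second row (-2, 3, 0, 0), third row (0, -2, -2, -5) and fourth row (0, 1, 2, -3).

-272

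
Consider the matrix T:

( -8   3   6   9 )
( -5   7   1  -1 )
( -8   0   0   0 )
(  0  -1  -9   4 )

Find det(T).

5880

Expand along row 3 (it has 3 zeros):
  + (-8) · M_31   where M_31 = det([3 6 9; 7 1 -1; -1 -9 4]) = -735
det = (+1)·(-8)·(-735) = 5880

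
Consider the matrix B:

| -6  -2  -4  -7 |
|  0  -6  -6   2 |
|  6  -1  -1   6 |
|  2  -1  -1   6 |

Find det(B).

Expand along row 2 (it has 1 zero):
  + (-6) · M_22   where M_22 = det([-6 -4 -7; 6 -1 6; 2 -1 6]) = 124
  − (-6) · M_23   where M_23 = det([-6 -2 -7; 6 -1 6; 2 -1 6]) = 76
  + (2) · M_24   where M_24 = det([-6 -2 -4; 6 -1 -1; 2 -1 -1]) = 8
det = (+1)·(-6)·(124) + (-1)·(-6)·(76) + (+1)·(2)·(8) = -272

det(B) = -272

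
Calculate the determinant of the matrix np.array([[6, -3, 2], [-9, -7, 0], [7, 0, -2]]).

236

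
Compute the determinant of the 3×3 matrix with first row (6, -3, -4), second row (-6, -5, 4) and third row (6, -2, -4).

Expand along row 1:
  + 6 · |-5 4; -2 -4| = 6·(20 − (-8)) = 168
  − (-3) · |-6 4; 6 -4| = −(-3)·(24 − 24) = 0
  + (-4) · |-6 -5; 6 -2| = (-4)·(12 − (-30)) = -168
Sum: (168) + (0) + (-168) = 0

The determinant is 0.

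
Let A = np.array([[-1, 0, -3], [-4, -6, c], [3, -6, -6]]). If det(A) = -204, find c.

Expanding along the column containing c, det(A) is linear in c: det(A) = (-6)·c + (-162).
Set (-6)·c + (-162) = -204  ⇒  (-6)·c = -42  ⇒  c = 7.

c = 7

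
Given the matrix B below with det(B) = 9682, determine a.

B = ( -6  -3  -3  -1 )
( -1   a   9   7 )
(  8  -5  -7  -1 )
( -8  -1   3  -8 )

-9

Expanding along the column containing a, det(B) is linear in a: det(B) = (-538)·a + (4840).
Set (-538)·a + (4840) = 9682  ⇒  (-538)·a = 4842  ⇒  a = -9.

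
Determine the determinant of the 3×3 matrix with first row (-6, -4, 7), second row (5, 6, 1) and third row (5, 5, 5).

Expand along column 1:
  + (-6) · |6 1; 5 5| = (-6)·(30 − 5) = -150
  − 5 · |-4 7; 5 5| = −5·(-20 − 35) = 275
  + 5 · |-4 7; 6 1| = 5·(-4 − 42) = -230
Sum: (-150) + (275) + (-230) = -105

-105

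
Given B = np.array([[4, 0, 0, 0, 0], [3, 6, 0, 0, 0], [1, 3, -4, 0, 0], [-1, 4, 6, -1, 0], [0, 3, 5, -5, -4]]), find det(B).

det(B) = -384

B is lower triangular, so det(B) is the product of the diagonal entries:
det = (4) · (6) · (-4) · (-1) · (-4) = -384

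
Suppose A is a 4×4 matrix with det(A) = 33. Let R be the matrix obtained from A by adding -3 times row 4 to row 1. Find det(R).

det(R) = 33

Adding a multiple of one row to another leaves the determinant unchanged.
det(R) = (1)·(33) = 33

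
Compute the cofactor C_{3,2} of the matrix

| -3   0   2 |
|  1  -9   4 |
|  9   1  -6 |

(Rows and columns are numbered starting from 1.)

Delete row 3 and column 2; the remaining 2×2 submatrix is [-3 2; 1 4].
Its determinant is (-3)·4 − 2·1 = -14.
The cofactor carries sign (−1)^(3+2) = −1, so C_{3,2} = −(-14) = 14.

The cofactor is 14.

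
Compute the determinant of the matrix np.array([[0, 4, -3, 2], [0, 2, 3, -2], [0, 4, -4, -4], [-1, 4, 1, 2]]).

Expand along column 1 (it has 3 zeros):
  − (-1) · M_41   where M_41 = det([4 -3 2; 2 3 -2; 4 -4 -4]) = -120
det = (-1)·(-1)·(-120) = -120

-120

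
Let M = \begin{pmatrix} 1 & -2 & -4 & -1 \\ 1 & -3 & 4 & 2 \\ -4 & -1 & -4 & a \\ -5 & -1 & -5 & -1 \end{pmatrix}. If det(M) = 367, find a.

Expanding along the column containing a, det(M) is linear in a: det(M) = (-113)·a + (-85).
Set (-113)·a + (-85) = 367  ⇒  (-113)·a = 452  ⇒  a = -4.

-4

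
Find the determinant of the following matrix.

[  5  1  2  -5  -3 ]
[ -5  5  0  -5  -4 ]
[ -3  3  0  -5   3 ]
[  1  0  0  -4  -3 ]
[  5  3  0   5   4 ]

-2768

Expand along column 3 (it has 4 zeros):
  + (2) · M_13   where M_13 = det([-5 5 -5 -4; -3 3 -5 3; 1 0 -4 -3; 5 3 5 4]) = -1384
det = (+1)·(2)·(-1384) = -2768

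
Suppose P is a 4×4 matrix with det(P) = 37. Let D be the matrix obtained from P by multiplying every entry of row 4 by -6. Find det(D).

-222

Scaling one row by -6 multiplies the determinant by -6.
det(D) = (-6)·(37) = -222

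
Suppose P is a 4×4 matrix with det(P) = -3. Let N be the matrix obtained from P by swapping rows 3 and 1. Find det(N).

det(N) = 3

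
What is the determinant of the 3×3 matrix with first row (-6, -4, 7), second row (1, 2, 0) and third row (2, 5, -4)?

Expand along row 2:
  − 1 · |-4 7; 5 -4| = −1·(16 − 35) = 19
  + 2 · |-6 7; 2 -4| = 2·(24 − 14) = 20
Sum: (19) + (20) = 39

39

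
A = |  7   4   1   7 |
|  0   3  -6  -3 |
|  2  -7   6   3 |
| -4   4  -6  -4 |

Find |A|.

det(A) = -324

Expand along row 2 (it has 1 zero):
  + (3) · M_22   where M_22 = det([7 1 7; 2 6 3; -4 -6 -4]) = 38
  − (-6) · M_23   where M_23 = det([7 4 7; 2 -7 3; -4 4 -4]) = -44
  + (-3) · M_24   where M_24 = det([7 4 1; 2 -7 6; -4 4 -6]) = 58
det = (+1)·(3)·(38) + (-1)·(-6)·(-44) + (+1)·(-3)·(58) = -324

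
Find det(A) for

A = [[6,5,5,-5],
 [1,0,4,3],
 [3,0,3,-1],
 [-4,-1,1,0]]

Expand along column 2 (it has 2 zeros):
  − (5) · M_12   where M_12 = det([1 4 3; 3 3 -1; -4 1 0]) = 62
  + (-1) · M_42   where M_42 = det([6 5 -5; 1 4 3; 3 3 -1]) = 17
det = (-1)·(5)·(62) + (+1)·(-1)·(17) = -327

-327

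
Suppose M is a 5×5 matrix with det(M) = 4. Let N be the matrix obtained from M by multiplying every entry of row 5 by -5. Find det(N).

-20

Scaling one row by -5 multiplies the determinant by -5.
det(N) = (-5)·(4) = -20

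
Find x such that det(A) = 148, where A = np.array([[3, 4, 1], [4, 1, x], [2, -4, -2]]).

Expanding along the column containing x, det(A) is linear in x: det(A) = (20)·x + (8).
Set (20)·x + (8) = 148  ⇒  (20)·x = 140  ⇒  x = 7.

x = 7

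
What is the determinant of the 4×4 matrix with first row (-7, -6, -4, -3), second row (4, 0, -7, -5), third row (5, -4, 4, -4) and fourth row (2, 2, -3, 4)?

Expand along row 2 (it has 1 zero):
  − (4) · M_21   where M_21 = det([-6 -4 -3; -4 4 -4; 2 -3 4]) = -68
  − (-7) · M_23   where M_23 = det([-7 -6 -3; 5 -4 -4; 2 2 4]) = 170
  + (-5) · M_24   where M_24 = det([-7 -6 -4; 5 -4 4; 2 2 -3]) = -238
det = (-1)·(4)·(-68) + (-1)·(-7)·(170) + (+1)·(-5)·(-238) = 2652

2652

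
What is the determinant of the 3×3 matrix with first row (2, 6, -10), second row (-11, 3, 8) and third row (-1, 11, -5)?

Expand along column 1:
  + 2 · |3 8; 11 -5| = 2·(-15 − 88) = -206
  − (-11) · |6 -10; 11 -5| = −(-11)·(-30 − (-110)) = 880
  + (-1) · |6 -10; 3 8| = (-1)·(48 − (-30)) = -78
Sum: (-206) + (880) + (-78) = 596

The determinant is 596.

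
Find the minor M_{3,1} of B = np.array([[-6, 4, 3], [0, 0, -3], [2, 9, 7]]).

Delete row 3 and column 1; the remaining 2×2 submatrix is [4 3; 0 -3].
Its determinant is 4·(-3) − 3·0 = -12.

-12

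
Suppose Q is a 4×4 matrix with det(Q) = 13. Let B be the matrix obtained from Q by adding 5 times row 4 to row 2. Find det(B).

Adding a multiple of one row to another leaves the determinant unchanged.
det(B) = (1)·(13) = 13

13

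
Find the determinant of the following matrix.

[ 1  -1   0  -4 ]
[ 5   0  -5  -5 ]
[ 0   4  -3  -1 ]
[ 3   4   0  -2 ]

400

Expand along column 3 (it has 2 zeros):
  − (-5) · M_23   where M_23 = det([1 -1 -4; 0 4 -1; 3 4 -2]) = 47
  + (-3) · M_33   where M_33 = det([1 -1 -4; 5 0 -5; 3 4 -2]) = -55
det = (-1)·(-5)·(47) + (+1)·(-3)·(-55) = 400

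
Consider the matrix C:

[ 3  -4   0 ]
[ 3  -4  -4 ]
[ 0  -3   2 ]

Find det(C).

|C| = -36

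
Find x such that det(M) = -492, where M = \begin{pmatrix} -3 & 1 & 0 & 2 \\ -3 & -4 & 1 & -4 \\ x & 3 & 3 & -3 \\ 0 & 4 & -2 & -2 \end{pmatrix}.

x = 3

Expanding along the column containing x, det(M) is linear in x: det(M) = (-2)·x + (-486).
Set (-2)·x + (-486) = -492  ⇒  (-2)·x = -6  ⇒  x = 3.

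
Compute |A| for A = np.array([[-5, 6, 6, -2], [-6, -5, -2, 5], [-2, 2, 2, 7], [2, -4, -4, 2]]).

Expand along row 1:
  + (-5) · M_11   where M_11 = det([-5 -2 5; 2 2 7; -4 -4 2]) = -96
  − (6) · M_12   where M_12 = det([-6 -2 5; -2 2 7; 2 -4 2]) = -208
  + (6) · M_13   where M_13 = det([-6 -5 5; -2 2 7; 2 -4 2]) = -262
  − (-2) · M_14   where M_14 = det([-6 -5 -2; -2 2 2; 2 -4 -4]) = 12
det = (+1)·(-5)·(-96) + (-1)·(6)·(-208) + (+1)·(6)·(-262) + (-1)·(-2)·(12) = 180

det(A) = 180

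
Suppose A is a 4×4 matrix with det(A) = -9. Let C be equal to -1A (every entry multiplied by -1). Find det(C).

|C| = -9

For a 4×4 matrix, det(-1A) = (-1)^4·det(A) = 1·det(A).
det(C) = (1)·(-9) = -9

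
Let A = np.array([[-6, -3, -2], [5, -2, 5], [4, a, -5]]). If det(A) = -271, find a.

a = -3

Expanding along the column containing a, det(A) is linear in a: det(A) = (20)·a + (-211).
Set (20)·a + (-211) = -271  ⇒  (20)·a = -60  ⇒  a = -3.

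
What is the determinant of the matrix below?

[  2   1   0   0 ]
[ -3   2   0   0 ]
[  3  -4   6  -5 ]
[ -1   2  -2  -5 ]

-280

The matrix is block lower-triangular with a 2×2 block and a 2×2 block on the diagonal, so its determinant equals the product of the determinants of the diagonal blocks.
det of the 2×2 block = 7
det of the 2×2 block = -40
det = (7)·(-40) = -280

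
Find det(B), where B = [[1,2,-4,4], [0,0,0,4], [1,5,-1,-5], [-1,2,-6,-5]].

Expand along row 2 (it has 3 zeros):
  + (4) · M_24   where M_24 = det([1 2 -4; 1 5 -1; -1 2 -6]) = -42
det = (+1)·(4)·(-42) = -168

-168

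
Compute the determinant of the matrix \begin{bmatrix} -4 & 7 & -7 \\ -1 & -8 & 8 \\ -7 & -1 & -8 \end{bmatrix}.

-351

Expand along column 1:
  + (-4) · |-8 8; -1 -8| = (-4)·(64 − (-8)) = -288
  − (-1) · |7 -7; -1 -8| = −(-1)·(-56 − 7) = -63
  + (-7) · |7 -7; -8 8| = (-7)·(56 − 56) = 0
Sum: (-288) + (-63) + (0) = -351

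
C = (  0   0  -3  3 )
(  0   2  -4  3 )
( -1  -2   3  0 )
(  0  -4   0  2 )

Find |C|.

0

Expand along column 1 (it has 3 zeros):
  + (-1) · M_31   where M_31 = det([0 -3 3; 2 -4 3; -4 0 2]) = 0
det = (+1)·(-1)·(0) = 0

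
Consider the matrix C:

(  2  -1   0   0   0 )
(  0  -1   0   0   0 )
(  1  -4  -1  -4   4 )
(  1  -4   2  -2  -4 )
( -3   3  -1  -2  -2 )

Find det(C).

det(C) = 104

C is block lower-triangular with a 2×2 block and a 3×3 block on the diagonal, so its determinant equals the product of the determinants of the diagonal blocks.
det of the 2×2 block = -2
det of the 3×3 block = -52
det = (-2)·(-52) = 104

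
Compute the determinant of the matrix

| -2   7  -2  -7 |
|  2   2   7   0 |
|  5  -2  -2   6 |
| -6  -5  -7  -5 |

Expand along row 2 (it has 1 zero):
  − (2) · M_21   where M_21 = det([7 -2 -7; -2 -2 6; -5 -7 -5]) = 416
  + (2) · M_22   where M_22 = det([-2 -2 -7; 5 -2 6; -6 -7 -5]) = 247
  − (7) · M_23   where M_23 = det([-2 7 -7; 5 -2 6; -6 -5 -5]) = 102
det = (-1)·(2)·(416) + (+1)·(2)·(247) + (-1)·(7)·(102) = -1052

-1052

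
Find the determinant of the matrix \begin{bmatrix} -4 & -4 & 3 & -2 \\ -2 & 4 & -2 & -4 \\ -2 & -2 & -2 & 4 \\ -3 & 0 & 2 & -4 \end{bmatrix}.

96

Expand along row 4 (it has 1 zero):
  − (-3) · M_41   where M_41 = det([-4 3 -2; 4 -2 -4; -2 -2 4]) = 64
  − (2) · M_43   where M_43 = det([-4 -4 -2; -2 4 -4; -2 -2 4]) = -120
  + (-4) · M_44   where M_44 = det([-4 -4 3; -2 4 -2; -2 -2 -2]) = 84
det = (-1)·(-3)·(64) + (-1)·(2)·(-120) + (+1)·(-4)·(84) = 96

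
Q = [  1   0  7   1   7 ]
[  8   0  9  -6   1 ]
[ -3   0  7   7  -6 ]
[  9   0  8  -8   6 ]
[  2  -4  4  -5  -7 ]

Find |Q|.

Expand along column 2 (it has 4 zeros):
  − (-4) · M_52   where M_52 = det([1 7 1 7; 8 9 -6 1; -3 7 7 -6; 9 8 -8 6]) = -59
det = (-1)·(-4)·(-59) = -236

-236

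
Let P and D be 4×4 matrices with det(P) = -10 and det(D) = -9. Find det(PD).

det(PD) = 90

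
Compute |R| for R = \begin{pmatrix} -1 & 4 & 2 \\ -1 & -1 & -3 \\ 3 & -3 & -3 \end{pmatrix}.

Expand along row 1:
  + (-1) · |-1 -3; -3 -3| = (-1)·(3 − 9) = 6
  − 4 · |-1 -3; 3 -3| = −4·(3 − (-9)) = -48
  + 2 · |-1 -1; 3 -3| = 2·(3 − (-3)) = 12
Sum: (6) + (-48) + (12) = -30

-30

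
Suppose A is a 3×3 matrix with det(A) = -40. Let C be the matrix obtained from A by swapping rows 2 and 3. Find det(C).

40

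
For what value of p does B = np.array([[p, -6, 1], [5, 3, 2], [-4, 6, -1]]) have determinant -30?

Expanding along the column containing p, det(B) is linear in p: det(B) = (-15)·p + (60).
Set (-15)·p + (60) = -30  ⇒  (-15)·p = -90  ⇒  p = 6.

p = 6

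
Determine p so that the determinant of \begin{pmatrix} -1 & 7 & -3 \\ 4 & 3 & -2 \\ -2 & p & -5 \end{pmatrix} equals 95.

Expanding along the row containing p, det(A) is linear in p: det(A) = (-14)·p + (165).
Set (-14)·p + (165) = 95  ⇒  (-14)·p = -70  ⇒  p = 5.

5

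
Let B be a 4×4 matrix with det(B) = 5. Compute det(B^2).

25

det(B^2) = (det B)^2 = (5)^2 = 25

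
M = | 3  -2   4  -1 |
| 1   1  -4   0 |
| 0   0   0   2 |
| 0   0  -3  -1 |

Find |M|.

M is block upper-triangular with a 2×2 block and a 2×2 block on the diagonal, so its determinant equals the product of the determinants of the diagonal blocks.
det of the 2×2 block = 5
det of the 2×2 block = 6
det = (5)·(6) = 30

|M| = 30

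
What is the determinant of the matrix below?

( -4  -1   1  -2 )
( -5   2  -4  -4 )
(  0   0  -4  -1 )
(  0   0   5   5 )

195

The matrix is block upper-triangular with a 2×2 block and a 2×2 block on the diagonal, so its determinant equals the product of the determinants of the diagonal blocks.
det of the 2×2 block = -13
det of the 2×2 block = -15
det = (-13)·(-15) = 195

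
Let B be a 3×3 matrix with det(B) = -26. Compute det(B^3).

The determinant is -17576.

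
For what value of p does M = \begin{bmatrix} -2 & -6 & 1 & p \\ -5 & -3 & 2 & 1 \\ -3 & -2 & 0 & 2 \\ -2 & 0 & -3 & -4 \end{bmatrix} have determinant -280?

Expanding along the row containing p, det(M) is linear in p: det(M) = (11)·p + (-258).
Set (11)·p + (-258) = -280  ⇒  (11)·p = -22  ⇒  p = -2.

-2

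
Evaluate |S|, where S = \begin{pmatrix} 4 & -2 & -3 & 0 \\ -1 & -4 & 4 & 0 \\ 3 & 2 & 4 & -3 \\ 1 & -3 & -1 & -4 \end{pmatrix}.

743

Expand along column 4 (it has 2 zeros):
  − (-3) · M_34   where M_34 = det([4 -2 -3; -1 -4 4; 1 -3 -1]) = 37
  + (-4) · M_44   where M_44 = det([4 -2 -3; -1 -4 4; 3 2 4]) = -158
det = (-1)·(-3)·(37) + (+1)·(-4)·(-158) = 743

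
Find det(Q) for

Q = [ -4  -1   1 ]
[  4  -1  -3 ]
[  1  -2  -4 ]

Expand along row 1:
  + (-4) · |-1 -3; -2 -4| = (-4)·(4 − 6) = 8
  − (-1) · |4 -3; 1 -4| = −(-1)·(-16 − (-3)) = -13
  + 1 · |4 -1; 1 -2| = 1·(-8 − (-1)) = -7
Sum: (8) + (-13) + (-7) = -12

The determinant is -12.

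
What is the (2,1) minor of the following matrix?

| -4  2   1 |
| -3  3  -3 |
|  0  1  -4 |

Delete row 2 and column 1; the remaining 2×2 submatrix is [2 1; 1 -4].
Its determinant is 2·(-4) − 1·1 = -9.

-9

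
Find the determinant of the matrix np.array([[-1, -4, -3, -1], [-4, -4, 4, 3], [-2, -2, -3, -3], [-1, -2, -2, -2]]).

The determinant is -40.

Expand along row 1:
  + (-1) · M_11   where M_11 = det([-4 4 3; -2 -3 -3; -2 -2 -2]) = 2
  − (-4) · M_12   where M_12 = det([-4 4 3; -2 -3 -3; -1 -2 -2]) = -1
  + (-3) · M_13   where M_13 = det([-4 -4 3; -2 -2 -3; -1 -2 -2]) = 18
  − (-1) · M_14   where M_14 = det([-4 -4 4; -2 -2 -3; -1 -2 -2]) = 20
det = (+1)·(-1)·(2) + (-1)·(-4)·(-1) + (+1)·(-3)·(18) + (-1)·(-1)·(20) = -40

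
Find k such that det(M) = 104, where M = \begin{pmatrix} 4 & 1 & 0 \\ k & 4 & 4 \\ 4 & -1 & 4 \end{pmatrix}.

-2

Expanding along the row containing k, det(M) is linear in k: det(M) = (-4)·k + (96).
Set (-4)·k + (96) = 104  ⇒  (-4)·k = 8  ⇒  k = -2.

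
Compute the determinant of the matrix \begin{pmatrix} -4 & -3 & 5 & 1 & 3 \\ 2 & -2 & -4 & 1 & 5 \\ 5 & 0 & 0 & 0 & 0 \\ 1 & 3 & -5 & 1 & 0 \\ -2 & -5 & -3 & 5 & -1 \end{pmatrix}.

Expand along row 3 (it has 4 zeros):
  + (5) · M_31   where M_31 = det([-3 5 1 3; -2 -4 1 5; 3 -5 1 0; -5 -3 5 -1]) = -654
det = (+1)·(5)·(-654) = -3270

-3270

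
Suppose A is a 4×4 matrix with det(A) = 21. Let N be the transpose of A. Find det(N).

det(N) = 21

det(Aᵀ) = det(A).
det(N) = (1)·(21) = 21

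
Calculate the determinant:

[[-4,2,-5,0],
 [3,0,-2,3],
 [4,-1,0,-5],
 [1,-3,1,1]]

455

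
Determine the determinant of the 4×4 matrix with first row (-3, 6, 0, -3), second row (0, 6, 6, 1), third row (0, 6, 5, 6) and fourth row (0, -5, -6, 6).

33

Expand along column 1 (it has 3 zeros):
  + (-3) · M_11   where M_11 = det([6 6 1; 6 5 6; -5 -6 6]) = -11
det = (+1)·(-3)·(-11) = 33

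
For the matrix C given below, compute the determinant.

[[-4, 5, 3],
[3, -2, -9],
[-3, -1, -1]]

Expand along column 1:
  + (-4) · |-2 -9; -1 -1| = (-4)·(2 − 9) = 28
  − 3 · |5 3; -1 -1| = −3·(-5 − (-3)) = 6
  + (-3) · |5 3; -2 -9| = (-3)·(-45 − (-6)) = 117
Sum: (28) + (6) + (117) = 151

The determinant is 151.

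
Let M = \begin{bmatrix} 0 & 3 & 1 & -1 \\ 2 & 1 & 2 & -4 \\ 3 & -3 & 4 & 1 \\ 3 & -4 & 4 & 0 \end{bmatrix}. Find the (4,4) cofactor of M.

-15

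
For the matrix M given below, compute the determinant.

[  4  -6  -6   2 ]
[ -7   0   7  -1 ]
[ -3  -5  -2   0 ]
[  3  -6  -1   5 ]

det(M) = 312

Expand along row 2 (it has 1 zero):
  − (-7) · M_21   where M_21 = det([-6 -6 2; -5 -2 0; -6 -1 5]) = -104
  − (7) · M_23   where M_23 = det([4 -6 2; -3 -5 0; 3 -6 5]) = -124
  + (-1) · M_24   where M_24 = det([4 -6 -6; -3 -5 -2; 3 -6 -1]) = -172
det = (-1)·(-7)·(-104) + (-1)·(7)·(-124) + (+1)·(-1)·(-172) = 312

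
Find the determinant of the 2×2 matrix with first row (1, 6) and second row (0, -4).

The determinant is -4.

det = 1·(-4) − 6·0 = -4 − 0 = -4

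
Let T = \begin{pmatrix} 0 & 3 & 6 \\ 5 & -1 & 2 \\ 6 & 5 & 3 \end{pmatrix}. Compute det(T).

det(T) = 177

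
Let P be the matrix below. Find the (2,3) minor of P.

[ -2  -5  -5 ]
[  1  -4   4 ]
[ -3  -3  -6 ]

Delete row 2 and column 3; the remaining 2×2 submatrix is [-2 -5; -3 -3].
Its determinant is (-2)·(-3) − (-5)·(-3) = -9.

The minor is -9.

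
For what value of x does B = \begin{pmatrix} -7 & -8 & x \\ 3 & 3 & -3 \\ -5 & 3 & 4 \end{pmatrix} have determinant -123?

2

Expanding along the column containing x, det(B) is linear in x: det(B) = (24)·x + (-171).
Set (24)·x + (-171) = -123  ⇒  (24)·x = 48  ⇒  x = 2.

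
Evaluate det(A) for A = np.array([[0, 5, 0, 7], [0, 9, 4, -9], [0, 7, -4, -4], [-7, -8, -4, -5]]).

The determinant is -4956.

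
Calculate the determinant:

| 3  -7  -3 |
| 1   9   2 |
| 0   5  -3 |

Expand along column 1:
  + 3 · |9 2; 5 -3| = 3·(-27 − 10) = -111
  − 1 · |-7 -3; 5 -3| = −1·(21 − (-15)) = -36
Sum: (-111) + (-36) = -147

-147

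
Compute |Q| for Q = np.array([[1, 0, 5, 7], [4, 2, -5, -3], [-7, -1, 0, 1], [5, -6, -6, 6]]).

1824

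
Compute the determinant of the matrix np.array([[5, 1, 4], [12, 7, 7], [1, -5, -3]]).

The determinant is -155.

Expand along column 1:
  + 5 · |7 7; -5 -3| = 5·(-21 − (-35)) = 70
  − 12 · |1 4; -5 -3| = −12·(-3 − (-20)) = -204
  + 1 · |1 4; 7 7| = 1·(7 − 28) = -21
Sum: (70) + (-204) + (-21) = -155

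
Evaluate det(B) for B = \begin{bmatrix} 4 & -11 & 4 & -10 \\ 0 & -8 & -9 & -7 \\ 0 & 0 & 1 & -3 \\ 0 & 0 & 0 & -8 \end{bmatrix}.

B is upper triangular, so det(B) is the product of the diagonal entries:
det = (4) · (-8) · (1) · (-8) = 256

|B| = 256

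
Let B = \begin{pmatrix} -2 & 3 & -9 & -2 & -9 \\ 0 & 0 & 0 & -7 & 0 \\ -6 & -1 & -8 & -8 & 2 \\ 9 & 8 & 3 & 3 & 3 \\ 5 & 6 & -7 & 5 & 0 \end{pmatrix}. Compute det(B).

det(B) = -21203

Expand along row 2 (it has 4 zeros):
  + (-7) · M_24   where M_24 = det([-2 3 -9 -9; -6 -1 -8 2; 9 8 3 3; 5 6 -7 0]) = 3029
det = (+1)·(-7)·(3029) = -21203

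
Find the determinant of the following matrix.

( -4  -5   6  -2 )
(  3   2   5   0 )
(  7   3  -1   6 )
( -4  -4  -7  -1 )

Expand along row 2 (it has 1 zero):
  − (3) · M_21   where M_21 = det([-5 6 -2; 3 -1 6; -4 -7 -1]) = -291
  + (2) · M_22   where M_22 = det([-4 6 -2; 7 -1 6; -4 -7 -1]) = -168
  − (5) · M_23   where M_23 = det([-4 -5 -2; 7 3 6; -4 -4 -1]) = 33
det = (-1)·(3)·(-291) + (+1)·(2)·(-168) + (-1)·(5)·(33) = 372

The determinant is 372.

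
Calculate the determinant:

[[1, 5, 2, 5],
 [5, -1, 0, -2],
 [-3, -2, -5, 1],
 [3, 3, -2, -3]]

Expand along row 2 (it has 1 zero):
  − (5) · M_21   where M_21 = det([5 2 5; -2 -5 1; 3 -2 -3]) = 174
  + (-1) · M_22   where M_22 = det([1 2 5; -3 -5 1; 3 -2 -3]) = 110
  + (-2) · M_24   where M_24 = det([1 5 2; -3 -2 -5; 3 3 -2]) = -92
det = (-1)·(5)·(174) + (+1)·(-1)·(110) + (+1)·(-2)·(-92) = -796

-796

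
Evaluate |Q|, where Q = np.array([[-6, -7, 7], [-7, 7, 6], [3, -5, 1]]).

Expand along column 1:
  + (-6) · |7 6; -5 1| = (-6)·(7 − (-30)) = -222
  − (-7) · |-7 7; -5 1| = −(-7)·(-7 − (-35)) = 196
  + 3 · |-7 7; 7 6| = 3·(-42 − 49) = -273
Sum: (-222) + (196) + (-273) = -299

-299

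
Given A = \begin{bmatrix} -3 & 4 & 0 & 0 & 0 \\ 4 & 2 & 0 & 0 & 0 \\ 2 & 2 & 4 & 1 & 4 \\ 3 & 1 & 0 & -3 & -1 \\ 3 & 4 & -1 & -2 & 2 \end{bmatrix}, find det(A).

A is block lower-triangular with a 2×2 block and a 3×3 block on the diagonal, so its determinant equals the product of the determinants of the diagonal blocks.
det of the 2×2 block = -22
det of the 3×3 block = -43
det = (-22)·(-43) = 946

det(A) = 946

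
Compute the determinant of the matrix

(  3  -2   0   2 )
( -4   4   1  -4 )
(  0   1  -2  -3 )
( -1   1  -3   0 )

The determinant is -37.

Expand along row 1 (it has 1 zero):
  + (3) · M_11   where M_11 = det([4 1 -4; 1 -2 -3; 1 -3 0]) = -35
  − (-2) · M_12   where M_12 = det([-4 1 -4; 0 -2 -3; -1 -3 0]) = 47
  − (2) · M_14   where M_14 = det([-4 4 1; 0 1 -2; -1 1 -3]) = 13
det = (+1)·(3)·(-35) + (-1)·(-2)·(47) + (-1)·(2)·(13) = -37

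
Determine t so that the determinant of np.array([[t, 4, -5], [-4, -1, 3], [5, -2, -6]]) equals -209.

Expanding along the column containing t, det(A) is linear in t: det(A) = (12)·t + (-101).
Set (12)·t + (-101) = -209  ⇒  (12)·t = -108  ⇒  t = -9.

t = -9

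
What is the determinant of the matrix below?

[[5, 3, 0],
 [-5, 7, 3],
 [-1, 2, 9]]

Expand along row 1:
  + 5 · |7 3; 2 9| = 5·(63 − 6) = 285
  − 3 · |-5 3; -1 9| = −3·(-45 − (-3)) = 126
Sum: (285) + (126) = 411

411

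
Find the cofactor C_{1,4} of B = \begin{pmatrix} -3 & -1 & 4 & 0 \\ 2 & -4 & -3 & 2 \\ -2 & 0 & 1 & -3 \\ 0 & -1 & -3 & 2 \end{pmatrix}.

-20

Delete row 1 and column 4; the remaining 3×3 submatrix is [2 -4 -3; -2 0 1; 0 -1 -3].
Its determinant is 20.
The cofactor carries sign (−1)^(1+4) = −1, so C_{1,4} = −(20) = -20.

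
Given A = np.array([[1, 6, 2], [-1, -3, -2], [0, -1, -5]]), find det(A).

|A| = -15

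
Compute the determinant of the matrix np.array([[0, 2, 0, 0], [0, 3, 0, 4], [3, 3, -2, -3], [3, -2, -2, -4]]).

Expand along row 1 (it has 3 zeros):
  − (2) · M_12   where M_12 = det([0 0 4; 3 -2 -3; 3 -2 -4]) = 0
det = (-1)·(2)·(0) = 0

0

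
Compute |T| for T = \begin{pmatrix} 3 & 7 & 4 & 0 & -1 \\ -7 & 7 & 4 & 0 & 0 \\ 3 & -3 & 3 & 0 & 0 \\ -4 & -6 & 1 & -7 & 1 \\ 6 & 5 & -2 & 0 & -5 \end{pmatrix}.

Expand along column 4 (it has 4 zeros):
  + (-7) · M_44   where M_44 = det([3 7 4 -1; -7 7 4 0; 3 -3 3 0; 6 5 -2 -5]) = -1287
det = (+1)·(-7)·(-1287) = 9009

The determinant is 9009.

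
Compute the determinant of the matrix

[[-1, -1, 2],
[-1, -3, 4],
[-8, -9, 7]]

-20

Expand along column 1:
  + (-1) · |-3 4; -9 7| = (-1)·(-21 − (-36)) = -15
  − (-1) · |-1 2; -9 7| = −(-1)·(-7 − (-18)) = 11
  + (-8) · |-1 2; -3 4| = (-8)·(-4 − (-6)) = -16
Sum: (-15) + (11) + (-16) = -20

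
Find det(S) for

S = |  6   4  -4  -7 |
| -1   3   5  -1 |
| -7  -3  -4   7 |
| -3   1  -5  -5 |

det(S) = 1532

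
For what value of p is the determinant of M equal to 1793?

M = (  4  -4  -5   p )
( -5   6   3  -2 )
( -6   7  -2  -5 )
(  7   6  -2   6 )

5

Expanding along the row containing p, det(M) is linear in p: det(M) = (401)·p + (-212).
Set (401)·p + (-212) = 1793  ⇒  (401)·p = 2005  ⇒  p = 5.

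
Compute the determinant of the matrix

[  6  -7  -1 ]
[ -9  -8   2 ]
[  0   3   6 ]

Expand along row 3:
  − 3 · |6 -1; -9 2| = −3·(12 − 9) = -9
  + 6 · |6 -7; -9 -8| = 6·(-48 − 63) = -666
Sum: (-9) + (-666) = -675

-675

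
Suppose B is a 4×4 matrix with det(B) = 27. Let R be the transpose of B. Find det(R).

|R| = 27

det(Bᵀ) = det(B).
det(R) = (1)·(27) = 27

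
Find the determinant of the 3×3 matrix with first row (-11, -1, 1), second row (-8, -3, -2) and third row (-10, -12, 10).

560

Expand along column 1:
  + (-11) · |-3 -2; -12 10| = (-11)·(-30 − 24) = 594
  − (-8) · |-1 1; -12 10| = −(-8)·(-10 − (-12)) = 16
  + (-10) · |-1 1; -3 -2| = (-10)·(2 − (-3)) = -50
Sum: (594) + (16) + (-50) = 560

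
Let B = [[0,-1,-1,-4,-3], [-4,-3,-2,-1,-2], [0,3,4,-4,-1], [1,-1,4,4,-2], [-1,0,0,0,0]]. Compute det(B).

det(B) = 119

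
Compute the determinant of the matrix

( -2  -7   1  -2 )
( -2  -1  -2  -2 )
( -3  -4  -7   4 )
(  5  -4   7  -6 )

Expand along row 1:
  + (-2) · M_11   where M_11 = det([-1 -2 -2; -4 -7 4; -4 7 -6]) = 178
  − (-7) · M_12   where M_12 = det([-2 -2 -2; -3 -7 4; 5 7 -6]) = -60
  + (1) · M_13   where M_13 = det([-2 -1 -2; -3 -4 4; 5 -4 -6]) = -146
  − (-2) · M_14   where M_14 = det([-2 -1 -2; -3 -4 -7; 5 -4 7]) = 62
det = (+1)·(-2)·(178) + (-1)·(-7)·(-60) + (+1)·(1)·(-146) + (-1)·(-2)·(62) = -798

The determinant is -798.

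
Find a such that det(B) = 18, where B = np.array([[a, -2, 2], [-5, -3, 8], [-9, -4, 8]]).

Expanding along the row containing a, det(B) is linear in a: det(B) = (8)·a + (50).
Set (8)·a + (50) = 18  ⇒  (8)·a = -32  ⇒  a = -4.

-4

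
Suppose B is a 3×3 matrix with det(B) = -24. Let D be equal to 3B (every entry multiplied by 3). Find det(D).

-648

For a 3×3 matrix, det(3B) = 3^3·det(B) = 27·det(B).
det(D) = (27)·(-24) = -648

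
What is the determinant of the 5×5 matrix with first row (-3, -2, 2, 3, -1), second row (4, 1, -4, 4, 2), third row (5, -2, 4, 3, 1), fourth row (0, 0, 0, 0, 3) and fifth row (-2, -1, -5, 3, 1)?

1290

Expand along row 4 (it has 4 zeros):
  − (3) · M_45   where M_45 = det([-3 -2 2 3; 4 1 -4 4; 5 -2 4 3; -2 -1 -5 3]) = -430
det = (-1)·(3)·(-430) = 1290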